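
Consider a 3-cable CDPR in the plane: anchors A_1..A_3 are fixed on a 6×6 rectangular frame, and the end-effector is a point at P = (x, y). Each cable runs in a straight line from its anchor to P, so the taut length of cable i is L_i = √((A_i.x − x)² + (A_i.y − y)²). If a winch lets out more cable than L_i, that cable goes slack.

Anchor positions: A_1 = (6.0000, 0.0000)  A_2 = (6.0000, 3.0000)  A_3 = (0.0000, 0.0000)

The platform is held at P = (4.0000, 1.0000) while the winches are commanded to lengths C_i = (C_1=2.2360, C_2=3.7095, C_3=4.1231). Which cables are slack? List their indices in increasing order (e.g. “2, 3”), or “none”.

2

cable 1: L_1 = ‖A_1−P‖ = 2.2361;  C_1 = 2.2360 → taut
cable 2: L_2 = ‖A_2−P‖ = 2.8284;  C_2 = 3.7095 → slack
cable 3: L_3 = ‖A_3−P‖ = 4.1231;  C_3 = 4.1231 → taut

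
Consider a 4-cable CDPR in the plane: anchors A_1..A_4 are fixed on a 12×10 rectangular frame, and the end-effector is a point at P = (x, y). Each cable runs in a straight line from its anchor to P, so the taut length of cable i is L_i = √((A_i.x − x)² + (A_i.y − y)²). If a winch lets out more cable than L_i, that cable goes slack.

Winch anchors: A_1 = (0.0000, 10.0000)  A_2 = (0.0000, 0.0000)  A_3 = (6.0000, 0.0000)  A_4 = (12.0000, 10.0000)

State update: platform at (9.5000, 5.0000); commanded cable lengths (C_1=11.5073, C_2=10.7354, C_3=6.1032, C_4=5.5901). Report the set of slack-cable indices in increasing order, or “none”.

1

i=1: geometric 10.7355 vs commanded 11.5073 ⇒ slack
i=2: geometric 10.7355 vs commanded 10.7354 ⇒ taut
i=3: geometric 6.1033 vs commanded 6.1032 ⇒ taut
i=4: geometric 5.5902 vs commanded 5.5901 ⇒ taut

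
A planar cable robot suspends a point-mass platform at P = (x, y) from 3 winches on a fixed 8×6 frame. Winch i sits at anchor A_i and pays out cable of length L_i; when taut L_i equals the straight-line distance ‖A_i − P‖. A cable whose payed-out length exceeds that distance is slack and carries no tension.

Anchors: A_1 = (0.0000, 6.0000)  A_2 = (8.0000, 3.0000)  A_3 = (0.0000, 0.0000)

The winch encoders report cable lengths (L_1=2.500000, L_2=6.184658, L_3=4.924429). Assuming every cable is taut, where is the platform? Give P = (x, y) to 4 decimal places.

(2.0000, 4.5000)

expand ‖A_i−P‖²=L_i² and subtract eq 1 (q_i ≔ ‖A_i‖²−L_i²)
q_1 = 0.0000+36.0000−6.2500 = 29.7500
eq1−eq2 → [-16.0000  6.0000]·P = -5.0000
eq1−eq3 → [0.0000  12.0000]·P = 54.0000
2×2 solve → P = (2.0000, 4.5000)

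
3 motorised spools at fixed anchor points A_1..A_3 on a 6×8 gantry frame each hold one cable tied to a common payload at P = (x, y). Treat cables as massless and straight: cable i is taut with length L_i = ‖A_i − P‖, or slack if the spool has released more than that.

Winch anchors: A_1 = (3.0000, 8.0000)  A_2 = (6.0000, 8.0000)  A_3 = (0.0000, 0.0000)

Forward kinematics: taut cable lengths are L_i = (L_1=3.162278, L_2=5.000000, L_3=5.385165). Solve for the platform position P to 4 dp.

expand ‖A_i−P‖²=L_i² and subtract eq 1 (q_i ≔ ‖A_i‖²−L_i²)
q_1 = 9.0000+64.0000−10.0000 = 63.0000
eq1−eq2 → [-6.0000  0.0000]·P = -12.0000
eq1−eq3 → [6.0000  16.0000]·P = 92.0000
2×2 solve → P = (2.0000, 5.0000)

(2.0000, 5.0000)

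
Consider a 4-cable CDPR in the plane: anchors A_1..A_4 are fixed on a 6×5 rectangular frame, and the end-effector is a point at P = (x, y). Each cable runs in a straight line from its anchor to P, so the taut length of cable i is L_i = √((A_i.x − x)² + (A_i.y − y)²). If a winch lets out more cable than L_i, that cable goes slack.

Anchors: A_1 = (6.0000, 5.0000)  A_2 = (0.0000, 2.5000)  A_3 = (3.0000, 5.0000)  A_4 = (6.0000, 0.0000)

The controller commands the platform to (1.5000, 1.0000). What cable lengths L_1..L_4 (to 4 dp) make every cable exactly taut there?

(6.0208, 2.1213, 4.2720, 4.6098)

L_1 = √((6.0000−1.5000)² + (5.0000−1.0000)²) = 6.0208
L_2 = √((0.0000−1.5000)² + (2.5000−1.0000)²) = 2.1213
L_3 = √((3.0000−1.5000)² + (5.0000−1.0000)²) = 4.2720
L_4 = √((6.0000−1.5000)² + (0.0000−1.0000)²) = 4.6098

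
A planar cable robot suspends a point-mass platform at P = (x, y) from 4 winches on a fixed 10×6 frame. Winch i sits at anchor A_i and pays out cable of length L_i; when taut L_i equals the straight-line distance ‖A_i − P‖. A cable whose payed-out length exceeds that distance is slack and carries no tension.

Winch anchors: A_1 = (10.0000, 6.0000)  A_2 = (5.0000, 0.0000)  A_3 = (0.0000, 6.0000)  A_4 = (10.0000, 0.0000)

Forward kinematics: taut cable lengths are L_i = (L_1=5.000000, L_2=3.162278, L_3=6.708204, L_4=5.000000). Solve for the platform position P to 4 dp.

(6.0000, 3.0000)

each cable: (A_i−P)·(A_i−P) = L_i²; let q_i = ‖A_i‖²−L_i²
q_1 = 100.0000+36.0000−25.0000 = 111.0000
row 1: 10.0000x + 12.0000y = 96.0000  (q_2=15.0000)
row 2: 20.0000x + 0.0000y = 120.0000  (q_3=-9.0000)
row 3: 0.0000x + 12.0000y = 36.0000  (q_4=75.0000)
Cramer on rows 1–2 → x = 6.0000, y = 3.0000
check cable 4: ‖A_4−P‖² = 25.0000 ≈ L_4² = 25.0000 ✓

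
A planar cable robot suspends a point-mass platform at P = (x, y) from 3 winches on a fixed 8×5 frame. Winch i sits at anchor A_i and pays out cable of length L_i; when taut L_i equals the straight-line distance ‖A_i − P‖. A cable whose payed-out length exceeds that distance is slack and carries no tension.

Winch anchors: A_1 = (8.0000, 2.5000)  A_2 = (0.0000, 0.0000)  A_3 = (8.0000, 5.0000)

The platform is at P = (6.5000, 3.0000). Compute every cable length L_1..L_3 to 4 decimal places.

L_1 = √((8.0000−6.5000)² + (2.5000−3.0000)²) = 1.5811
L_2 = √((0.0000−6.5000)² + (0.0000−3.0000)²) = 7.1589
L_3 = √((8.0000−6.5000)² + (5.0000−3.0000)²) = 2.5000

(1.5811, 7.1589, 2.5000)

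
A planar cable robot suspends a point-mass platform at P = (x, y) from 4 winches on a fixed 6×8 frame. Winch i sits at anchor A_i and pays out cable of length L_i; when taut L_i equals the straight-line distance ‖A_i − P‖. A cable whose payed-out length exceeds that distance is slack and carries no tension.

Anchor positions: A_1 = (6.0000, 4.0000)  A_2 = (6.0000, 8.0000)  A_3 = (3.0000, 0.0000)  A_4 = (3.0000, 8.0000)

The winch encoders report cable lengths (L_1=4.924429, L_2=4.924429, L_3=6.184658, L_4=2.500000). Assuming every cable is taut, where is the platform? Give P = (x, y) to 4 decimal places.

(1.5000, 6.0000)

expand ‖A_i−P‖²=L_i² and subtract eq 1 (c_i ≔ ‖A_i‖²−L_i²)
c_1 = 36.0000+16.0000−24.2500 = 27.7500
eq1−eq2 → [0.0000  -8.0000]·P = -48.0000
eq1−eq3 → [6.0000  8.0000]·P = 57.0000
eq1−eq4 → [6.0000  -8.0000]·P = -39.0000
2×2 solve → P = (1.5000, 6.0000)
check cable 4: ‖A_4−P‖² = 6.2500 ≈ L_4² = 6.2500 ✓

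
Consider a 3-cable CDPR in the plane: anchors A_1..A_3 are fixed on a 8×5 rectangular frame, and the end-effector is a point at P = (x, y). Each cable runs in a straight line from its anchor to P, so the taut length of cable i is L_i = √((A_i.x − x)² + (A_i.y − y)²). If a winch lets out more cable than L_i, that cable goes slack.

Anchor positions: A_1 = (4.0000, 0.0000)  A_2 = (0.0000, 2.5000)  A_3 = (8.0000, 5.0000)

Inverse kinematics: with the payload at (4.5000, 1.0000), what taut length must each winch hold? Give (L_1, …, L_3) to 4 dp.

(1.1180, 4.7434, 5.3151)

cable 1: Δx=-0.5000, Δy=-1.0000; L_1 = √(Δx²+Δy²) = 1.1180
cable 2: Δx=-4.5000, Δy=1.5000; L_2 = √(Δx²+Δy²) = 4.7434
cable 3: Δx=3.5000, Δy=4.0000; L_3 = √(Δx²+Δy²) = 5.3151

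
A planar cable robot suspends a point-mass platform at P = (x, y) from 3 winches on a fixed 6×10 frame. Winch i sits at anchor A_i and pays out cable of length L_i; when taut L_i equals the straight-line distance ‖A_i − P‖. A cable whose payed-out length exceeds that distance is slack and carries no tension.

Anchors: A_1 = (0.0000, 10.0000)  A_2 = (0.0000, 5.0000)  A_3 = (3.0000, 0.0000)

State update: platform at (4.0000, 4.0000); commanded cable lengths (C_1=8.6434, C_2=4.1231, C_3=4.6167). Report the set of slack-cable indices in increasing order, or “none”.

cable 1: √((-4.0000)²+(6.0000)²)=7.2111, C_1=8.6434: slack
cable 2: √((-4.0000)²+(1.0000)²)=4.1231, C_2=4.1231: taut
cable 3: √((-1.0000)²+(-4.0000)²)=4.1231, C_3=4.6167: slack

1, 3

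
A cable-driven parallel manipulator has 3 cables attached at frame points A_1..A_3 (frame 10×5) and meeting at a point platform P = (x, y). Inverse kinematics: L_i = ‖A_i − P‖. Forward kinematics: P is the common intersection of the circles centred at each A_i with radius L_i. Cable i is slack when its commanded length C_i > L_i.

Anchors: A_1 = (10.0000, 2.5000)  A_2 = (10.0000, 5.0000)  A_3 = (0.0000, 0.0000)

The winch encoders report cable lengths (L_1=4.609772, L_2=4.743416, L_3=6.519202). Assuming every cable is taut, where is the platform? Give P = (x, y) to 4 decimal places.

each cable: (A_i−P)·(A_i−P) = L_i²; let k_i = ‖A_i‖²−L_i²
k_1 = 100.0000+6.2500−21.2500 = 85.0000
row 1: 0.0000x − 5.0000y = -17.5000  (k_2=102.5000)
row 2: 20.0000x + 5.0000y = 127.5000  (k_3=-42.5000)
Cramer on rows 1–2 → x = 5.5000, y = 3.5000

(5.5000, 3.5000)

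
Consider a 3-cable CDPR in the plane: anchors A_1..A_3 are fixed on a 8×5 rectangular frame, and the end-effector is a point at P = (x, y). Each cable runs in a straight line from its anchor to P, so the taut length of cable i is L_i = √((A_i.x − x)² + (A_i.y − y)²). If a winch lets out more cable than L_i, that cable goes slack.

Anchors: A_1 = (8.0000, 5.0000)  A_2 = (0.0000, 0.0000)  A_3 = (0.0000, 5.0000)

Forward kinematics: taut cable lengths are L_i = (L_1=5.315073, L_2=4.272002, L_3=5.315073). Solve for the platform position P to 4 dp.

circle eqns → linear via eq_j − eq_1; set c_j = A_j·A_j − L_j²
c_1 = 64.0000+25.0000−28.2500 = 60.7500
16.0000·x + 10.0000·y = c_1−c_2 = 79.0000
16.0000·x + 0.0000·y = c_1−c_3 = 64.0000
solve first two rows → x=4.0000, y=1.5000

(4.0000, 1.5000)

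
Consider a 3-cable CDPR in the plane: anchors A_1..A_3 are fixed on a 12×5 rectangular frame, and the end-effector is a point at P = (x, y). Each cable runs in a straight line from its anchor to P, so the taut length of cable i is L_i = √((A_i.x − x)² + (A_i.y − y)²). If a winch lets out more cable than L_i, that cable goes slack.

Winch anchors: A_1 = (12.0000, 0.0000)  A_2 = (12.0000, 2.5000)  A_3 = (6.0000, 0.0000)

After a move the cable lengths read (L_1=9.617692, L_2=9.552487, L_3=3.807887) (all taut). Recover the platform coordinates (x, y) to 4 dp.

circle eqns → linear via eq_j − eq_1; set q_j = A_j·A_j − L_j²
q_1 = 144.0000+0.0000−92.5000 = 51.5000
0.0000·x − 5.0000·y = q_1−q_2 = -7.5000
12.0000·x + 0.0000·y = q_1−q_3 = 30.0000
solve first two rows → x=2.5000, y=1.5000

(2.5000, 1.5000)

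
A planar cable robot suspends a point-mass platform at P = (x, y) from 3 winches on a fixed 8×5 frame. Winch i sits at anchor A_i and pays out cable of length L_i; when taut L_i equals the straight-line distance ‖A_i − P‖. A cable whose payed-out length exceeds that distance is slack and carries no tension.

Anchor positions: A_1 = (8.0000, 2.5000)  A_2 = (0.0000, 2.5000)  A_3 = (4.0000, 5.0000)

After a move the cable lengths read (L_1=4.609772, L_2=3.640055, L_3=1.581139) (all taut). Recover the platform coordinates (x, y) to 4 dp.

(3.5000, 3.5000)

expand ‖A_i−P‖²=L_i² and subtract eq 1 (k_i ≔ ‖A_i‖²−L_i²)
k_1 = 64.0000+6.2500−21.2500 = 49.0000
eq1−eq2 → [16.0000  0.0000]·P = 56.0000
eq1−eq3 → [8.0000  -5.0000]·P = 10.5000
2×2 solve → P = (3.5000, 3.5000)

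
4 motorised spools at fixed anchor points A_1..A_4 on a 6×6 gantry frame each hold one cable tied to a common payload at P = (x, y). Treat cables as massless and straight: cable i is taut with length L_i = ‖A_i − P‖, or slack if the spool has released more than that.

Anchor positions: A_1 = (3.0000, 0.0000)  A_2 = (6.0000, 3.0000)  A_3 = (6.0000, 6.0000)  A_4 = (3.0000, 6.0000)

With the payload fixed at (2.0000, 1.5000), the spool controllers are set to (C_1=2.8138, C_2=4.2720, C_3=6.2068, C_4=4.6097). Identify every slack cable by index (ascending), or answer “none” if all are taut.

1, 3

cable 1: L_1 = ‖A_1−P‖ = 1.8028;  C_1 = 2.8138 → slack
cable 2: L_2 = ‖A_2−P‖ = 4.2720;  C_2 = 4.2720 → taut
cable 3: L_3 = ‖A_3−P‖ = 6.0208;  C_3 = 6.2068 → slack
cable 4: L_4 = ‖A_4−P‖ = 4.6098;  C_4 = 4.6097 → taut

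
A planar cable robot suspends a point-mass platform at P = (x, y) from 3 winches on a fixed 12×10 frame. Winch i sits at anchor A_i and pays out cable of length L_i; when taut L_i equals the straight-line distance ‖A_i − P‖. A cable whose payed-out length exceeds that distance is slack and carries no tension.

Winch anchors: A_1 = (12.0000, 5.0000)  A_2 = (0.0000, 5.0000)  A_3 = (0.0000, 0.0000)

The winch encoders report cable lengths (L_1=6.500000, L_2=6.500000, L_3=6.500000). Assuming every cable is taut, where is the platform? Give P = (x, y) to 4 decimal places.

(6.0000, 2.5000)

each cable: (A_i−P)·(A_i−P) = L_i²; let c_i = ‖A_i‖²−L_i²
c_1 = 144.0000+25.0000−42.2500 = 126.7500
row 1: 24.0000x + 0.0000y = 144.0000  (c_2=-17.2500)
row 2: 24.0000x + 10.0000y = 169.0000  (c_3=-42.2500)
Cramer on rows 1–2 → x = 6.0000, y = 2.5000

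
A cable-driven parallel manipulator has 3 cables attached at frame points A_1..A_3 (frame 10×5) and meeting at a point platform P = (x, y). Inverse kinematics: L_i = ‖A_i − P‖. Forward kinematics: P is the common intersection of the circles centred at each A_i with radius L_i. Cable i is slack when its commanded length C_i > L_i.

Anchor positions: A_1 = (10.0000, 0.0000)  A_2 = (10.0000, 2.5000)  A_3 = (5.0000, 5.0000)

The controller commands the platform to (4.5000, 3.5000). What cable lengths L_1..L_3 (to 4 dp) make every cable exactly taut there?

L_1 = √((10.0000−4.5000)² + (0.0000−3.5000)²) = 6.5192
L_2 = √((10.0000−4.5000)² + (2.5000−3.5000)²) = 5.5902
L_3 = √((5.0000−4.5000)² + (5.0000−3.5000)²) = 1.5811

(6.5192, 5.5902, 1.5811)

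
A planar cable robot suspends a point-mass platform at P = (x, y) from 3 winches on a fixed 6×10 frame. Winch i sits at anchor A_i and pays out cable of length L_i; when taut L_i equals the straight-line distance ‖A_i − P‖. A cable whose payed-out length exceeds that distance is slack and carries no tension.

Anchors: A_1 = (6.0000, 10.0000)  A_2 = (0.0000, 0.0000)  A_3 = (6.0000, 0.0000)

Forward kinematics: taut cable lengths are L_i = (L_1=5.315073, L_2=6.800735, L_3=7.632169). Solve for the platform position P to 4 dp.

expand ‖A_i−P‖²=L_i² and subtract eq 1 (k_i ≔ ‖A_i‖²−L_i²)
k_1 = 36.0000+100.0000−28.2500 = 107.7500
eq1−eq2 → [12.0000  20.0000]·P = 154.0000
eq1−eq3 → [0.0000  20.0000]·P = 130.0000
2×2 solve → P = (2.0000, 6.5000)

(2.0000, 6.5000)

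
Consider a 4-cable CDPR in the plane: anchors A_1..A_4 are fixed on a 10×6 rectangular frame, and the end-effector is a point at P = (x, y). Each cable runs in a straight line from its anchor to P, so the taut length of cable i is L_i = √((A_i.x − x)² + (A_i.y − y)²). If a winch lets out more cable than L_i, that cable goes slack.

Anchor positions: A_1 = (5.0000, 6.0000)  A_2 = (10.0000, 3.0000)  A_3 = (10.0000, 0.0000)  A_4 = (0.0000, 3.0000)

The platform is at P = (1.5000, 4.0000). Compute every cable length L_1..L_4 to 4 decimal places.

(4.0311, 8.5586, 9.3941, 1.8028)

L_1 = √((5.0000−1.5000)² + (6.0000−4.0000)²) = 4.0311
L_2 = √((10.0000−1.5000)² + (3.0000−4.0000)²) = 8.5586
L_3 = √((10.0000−1.5000)² + (0.0000−4.0000)²) = 9.3941
L_4 = √((0.0000−1.5000)² + (3.0000−4.0000)²) = 1.8028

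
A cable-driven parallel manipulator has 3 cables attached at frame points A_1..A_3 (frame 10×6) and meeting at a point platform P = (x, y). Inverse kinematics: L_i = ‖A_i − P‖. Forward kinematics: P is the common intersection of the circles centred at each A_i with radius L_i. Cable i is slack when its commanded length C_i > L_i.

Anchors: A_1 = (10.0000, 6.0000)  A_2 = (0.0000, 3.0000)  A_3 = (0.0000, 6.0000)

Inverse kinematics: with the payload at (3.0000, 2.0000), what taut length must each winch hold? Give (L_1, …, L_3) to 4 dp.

(8.0623, 3.1623, 5.0000)

cable 1: Δx=7.0000, Δy=4.0000; L_1 = √(Δx²+Δy²) = 8.0623
cable 2: Δx=-3.0000, Δy=1.0000; L_2 = √(Δx²+Δy²) = 3.1623
cable 3: Δx=-3.0000, Δy=4.0000; L_3 = √(Δx²+Δy²) = 5.0000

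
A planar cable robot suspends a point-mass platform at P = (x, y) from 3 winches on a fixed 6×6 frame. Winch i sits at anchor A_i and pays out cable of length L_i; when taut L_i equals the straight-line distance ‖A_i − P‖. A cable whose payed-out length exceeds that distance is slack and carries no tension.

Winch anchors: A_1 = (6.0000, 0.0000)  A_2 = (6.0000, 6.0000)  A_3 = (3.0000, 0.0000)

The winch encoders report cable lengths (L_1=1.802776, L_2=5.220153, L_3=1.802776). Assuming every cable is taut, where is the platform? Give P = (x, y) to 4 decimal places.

expand ‖A_i−P‖²=L_i² and subtract eq 1 (q_i ≔ ‖A_i‖²−L_i²)
q_1 = 36.0000+0.0000−3.2500 = 32.7500
eq1−eq2 → [0.0000  -12.0000]·P = -12.0000
eq1−eq3 → [6.0000  0.0000]·P = 27.0000
2×2 solve → P = (4.5000, 1.0000)

(4.5000, 1.0000)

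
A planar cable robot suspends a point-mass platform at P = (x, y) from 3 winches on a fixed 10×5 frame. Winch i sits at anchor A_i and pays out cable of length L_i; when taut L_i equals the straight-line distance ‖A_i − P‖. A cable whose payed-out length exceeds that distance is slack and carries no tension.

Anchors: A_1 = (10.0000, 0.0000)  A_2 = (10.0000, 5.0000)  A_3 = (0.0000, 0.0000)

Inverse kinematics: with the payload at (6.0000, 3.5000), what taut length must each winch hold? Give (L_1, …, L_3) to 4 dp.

cable 1: Δx=4.0000, Δy=-3.5000; L_1 = √(Δx²+Δy²) = 5.3151
cable 2: Δx=4.0000, Δy=1.5000; L_2 = √(Δx²+Δy²) = 4.2720
cable 3: Δx=-6.0000, Δy=-3.5000; L_3 = √(Δx²+Δy²) = 6.9462

(5.3151, 4.2720, 6.9462)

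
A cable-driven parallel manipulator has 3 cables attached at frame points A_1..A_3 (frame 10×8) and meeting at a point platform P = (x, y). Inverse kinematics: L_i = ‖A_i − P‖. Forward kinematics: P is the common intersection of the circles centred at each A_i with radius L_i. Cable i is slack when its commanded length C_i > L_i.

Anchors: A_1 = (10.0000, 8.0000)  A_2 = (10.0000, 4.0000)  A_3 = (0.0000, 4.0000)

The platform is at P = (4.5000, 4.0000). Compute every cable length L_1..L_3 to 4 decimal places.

L_1 = √((10.0000−4.5000)² + (8.0000−4.0000)²) = 6.8007
L_2 = √((10.0000−4.5000)² + (4.0000−4.0000)²) = 5.5000
L_3 = √((0.0000−4.5000)² + (4.0000−4.0000)²) = 4.5000

(6.8007, 5.5000, 4.5000)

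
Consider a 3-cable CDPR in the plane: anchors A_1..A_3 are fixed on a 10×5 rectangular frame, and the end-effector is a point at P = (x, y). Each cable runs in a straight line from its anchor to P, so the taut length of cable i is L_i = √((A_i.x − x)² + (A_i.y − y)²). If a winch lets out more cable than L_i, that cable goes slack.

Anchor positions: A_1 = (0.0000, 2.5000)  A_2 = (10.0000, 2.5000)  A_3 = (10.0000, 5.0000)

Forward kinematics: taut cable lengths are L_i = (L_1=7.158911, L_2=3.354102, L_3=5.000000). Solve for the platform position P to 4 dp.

each cable: (A_i−P)·(A_i−P) = L_i²; let q_i = ‖A_i‖²−L_i²
q_1 = 0.0000+6.2500−51.2500 = -45.0000
row 1: -20.0000x + 0.0000y = -140.0000  (q_2=95.0000)
row 2: -20.0000x − 5.0000y = -145.0000  (q_3=100.0000)
Cramer on rows 1–2 → x = 7.0000, y = 1.0000

(7.0000, 1.0000)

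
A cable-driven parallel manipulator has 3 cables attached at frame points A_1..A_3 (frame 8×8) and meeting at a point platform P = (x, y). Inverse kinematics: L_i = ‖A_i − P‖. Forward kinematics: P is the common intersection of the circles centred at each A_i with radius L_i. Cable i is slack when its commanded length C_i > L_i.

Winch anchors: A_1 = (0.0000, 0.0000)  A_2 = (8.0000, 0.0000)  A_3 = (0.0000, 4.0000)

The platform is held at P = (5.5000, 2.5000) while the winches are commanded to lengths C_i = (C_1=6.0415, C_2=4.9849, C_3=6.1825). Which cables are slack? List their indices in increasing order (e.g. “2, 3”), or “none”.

i=1: geometric 6.0415 vs commanded 6.0415 ⇒ taut
i=2: geometric 3.5355 vs commanded 4.9849 ⇒ slack
i=3: geometric 5.7009 vs commanded 6.1825 ⇒ slack

2, 3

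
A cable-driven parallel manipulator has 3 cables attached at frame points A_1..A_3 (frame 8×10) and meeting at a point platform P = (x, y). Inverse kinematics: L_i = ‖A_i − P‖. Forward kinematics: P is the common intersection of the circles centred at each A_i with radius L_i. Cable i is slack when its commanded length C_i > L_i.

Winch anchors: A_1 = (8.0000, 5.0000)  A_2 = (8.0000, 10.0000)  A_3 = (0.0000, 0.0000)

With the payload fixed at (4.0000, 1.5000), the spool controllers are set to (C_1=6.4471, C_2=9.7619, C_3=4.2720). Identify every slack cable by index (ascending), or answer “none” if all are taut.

1, 2

cable 1: L_1 = ‖A_1−P‖ = 5.3151;  C_1 = 6.4471 → slack
cable 2: L_2 = ‖A_2−P‖ = 9.3941;  C_2 = 9.7619 → slack
cable 3: L_3 = ‖A_3−P‖ = 4.2720;  C_3 = 4.2720 → taut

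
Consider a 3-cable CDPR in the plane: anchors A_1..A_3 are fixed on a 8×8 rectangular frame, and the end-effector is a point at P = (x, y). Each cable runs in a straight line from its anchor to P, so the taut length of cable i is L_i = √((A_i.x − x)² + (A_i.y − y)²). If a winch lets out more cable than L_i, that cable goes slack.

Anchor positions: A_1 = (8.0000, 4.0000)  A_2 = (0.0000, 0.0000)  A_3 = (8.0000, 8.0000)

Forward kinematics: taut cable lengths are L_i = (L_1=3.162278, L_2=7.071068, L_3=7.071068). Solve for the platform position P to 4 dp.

(7.0000, 1.0000)

expand ‖A_i−P‖²=L_i² and subtract eq 1 (q_i ≔ ‖A_i‖²−L_i²)
q_1 = 64.0000+16.0000−10.0000 = 70.0000
eq1−eq2 → [16.0000  8.0000]·P = 120.0000
eq1−eq3 → [0.0000  -8.0000]·P = -8.0000
2×2 solve → P = (7.0000, 1.0000)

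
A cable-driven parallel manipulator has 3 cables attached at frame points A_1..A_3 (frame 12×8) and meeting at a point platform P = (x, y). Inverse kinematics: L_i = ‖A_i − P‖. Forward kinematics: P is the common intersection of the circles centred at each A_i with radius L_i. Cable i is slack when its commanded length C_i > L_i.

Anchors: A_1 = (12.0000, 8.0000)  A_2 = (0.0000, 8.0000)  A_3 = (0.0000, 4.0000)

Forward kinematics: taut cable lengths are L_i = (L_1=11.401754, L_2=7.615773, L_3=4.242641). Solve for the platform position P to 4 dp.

expand ‖A_i−P‖²=L_i² and subtract eq 1 (q_i ≔ ‖A_i‖²−L_i²)
q_1 = 144.0000+64.0000−130.0000 = 78.0000
eq1−eq2 → [24.0000  0.0000]·P = 72.0000
eq1−eq3 → [24.0000  8.0000]·P = 80.0000
2×2 solve → P = (3.0000, 1.0000)

(3.0000, 1.0000)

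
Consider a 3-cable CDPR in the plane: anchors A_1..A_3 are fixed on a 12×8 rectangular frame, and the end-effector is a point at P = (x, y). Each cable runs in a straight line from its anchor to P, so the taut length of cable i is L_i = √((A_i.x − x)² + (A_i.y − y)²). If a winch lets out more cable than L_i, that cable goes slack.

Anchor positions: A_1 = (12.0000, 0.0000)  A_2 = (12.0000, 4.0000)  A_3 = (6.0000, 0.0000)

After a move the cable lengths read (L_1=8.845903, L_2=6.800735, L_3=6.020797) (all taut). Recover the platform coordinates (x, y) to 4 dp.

each cable: (A_i−P)·(A_i−P) = L_i²; let q_i = ‖A_i‖²−L_i²
q_1 = 144.0000+0.0000−78.2500 = 65.7500
row 1: 0.0000x − 8.0000y = -48.0000  (q_2=113.7500)
row 2: 12.0000x + 0.0000y = 66.0000  (q_3=-0.2500)
Cramer on rows 1–2 → x = 5.5000, y = 6.0000

(5.5000, 6.0000)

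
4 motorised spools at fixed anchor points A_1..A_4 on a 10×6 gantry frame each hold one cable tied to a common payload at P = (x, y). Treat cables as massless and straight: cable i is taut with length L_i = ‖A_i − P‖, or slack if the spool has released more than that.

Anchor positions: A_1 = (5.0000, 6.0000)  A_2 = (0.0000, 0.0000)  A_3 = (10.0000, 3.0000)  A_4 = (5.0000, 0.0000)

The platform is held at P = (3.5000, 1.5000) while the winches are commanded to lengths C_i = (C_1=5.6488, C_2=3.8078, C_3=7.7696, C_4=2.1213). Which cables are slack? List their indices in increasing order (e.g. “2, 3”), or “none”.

1, 3

cable 1: L_1 = ‖A_1−P‖ = 4.7434;  C_1 = 5.6488 → slack
cable 2: L_2 = ‖A_2−P‖ = 3.8079;  C_2 = 3.8078 → taut
cable 3: L_3 = ‖A_3−P‖ = 6.6708;  C_3 = 7.7696 → slack
cable 4: L_4 = ‖A_4−P‖ = 2.1213;  C_4 = 2.1213 → taut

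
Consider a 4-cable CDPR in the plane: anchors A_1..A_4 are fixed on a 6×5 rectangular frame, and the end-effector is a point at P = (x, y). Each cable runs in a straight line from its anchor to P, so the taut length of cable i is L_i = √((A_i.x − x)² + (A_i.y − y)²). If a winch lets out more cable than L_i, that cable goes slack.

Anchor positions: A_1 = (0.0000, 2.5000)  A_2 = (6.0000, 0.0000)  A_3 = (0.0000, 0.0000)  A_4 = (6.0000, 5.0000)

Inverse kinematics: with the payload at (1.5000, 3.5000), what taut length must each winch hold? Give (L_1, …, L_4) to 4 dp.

(1.8028, 5.7009, 3.8079, 4.7434)

L_1: Δ = A_1−P = (-1.5000, -1.0000) → ‖Δ‖ = √3.2500 = 1.8028
L_2: Δ = A_2−P = (4.5000, -3.5000) → ‖Δ‖ = √32.5000 = 5.7009
L_3: Δ = A_3−P = (-1.5000, -3.5000) → ‖Δ‖ = √14.5000 = 3.8079
L_4: Δ = A_4−P = (4.5000, 1.5000) → ‖Δ‖ = √22.5000 = 4.7434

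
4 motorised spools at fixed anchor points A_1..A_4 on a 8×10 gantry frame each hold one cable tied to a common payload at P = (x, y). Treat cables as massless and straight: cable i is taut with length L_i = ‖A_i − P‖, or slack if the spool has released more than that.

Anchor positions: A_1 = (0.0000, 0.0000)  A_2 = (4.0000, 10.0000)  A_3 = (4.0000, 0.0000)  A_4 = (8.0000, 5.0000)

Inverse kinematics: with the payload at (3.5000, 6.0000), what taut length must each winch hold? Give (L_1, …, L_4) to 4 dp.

(6.9462, 4.0311, 6.0208, 4.6098)

cable 1: Δx=-3.5000, Δy=-6.0000; L_1 = √(Δx²+Δy²) = 6.9462
cable 2: Δx=0.5000, Δy=4.0000; L_2 = √(Δx²+Δy²) = 4.0311
cable 3: Δx=0.5000, Δy=-6.0000; L_3 = √(Δx²+Δy²) = 6.0208
cable 4: Δx=4.5000, Δy=-1.0000; L_4 = √(Δx²+Δy²) = 4.6098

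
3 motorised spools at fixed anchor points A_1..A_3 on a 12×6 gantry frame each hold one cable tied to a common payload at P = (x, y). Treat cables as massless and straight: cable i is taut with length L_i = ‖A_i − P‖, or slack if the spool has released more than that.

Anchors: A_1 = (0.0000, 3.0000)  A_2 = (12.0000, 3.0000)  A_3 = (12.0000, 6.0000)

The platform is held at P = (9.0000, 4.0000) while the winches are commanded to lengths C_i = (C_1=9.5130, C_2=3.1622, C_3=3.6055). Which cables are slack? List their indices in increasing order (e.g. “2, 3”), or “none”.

1

cable 1: √((-9.0000)²+(-1.0000)²)=9.0554, C_1=9.5130: slack
cable 2: √((3.0000)²+(-1.0000)²)=3.1623, C_2=3.1622: taut
cable 3: √((3.0000)²+(2.0000)²)=3.6056, C_3=3.6055: taut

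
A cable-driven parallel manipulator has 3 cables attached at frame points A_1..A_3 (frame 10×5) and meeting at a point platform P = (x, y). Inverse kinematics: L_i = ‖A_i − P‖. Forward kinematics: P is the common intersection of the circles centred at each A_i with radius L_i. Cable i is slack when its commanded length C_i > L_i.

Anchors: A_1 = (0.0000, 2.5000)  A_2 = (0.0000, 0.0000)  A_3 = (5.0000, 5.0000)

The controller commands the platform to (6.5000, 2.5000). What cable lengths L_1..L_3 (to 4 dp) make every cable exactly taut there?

cable 1: Δx=-6.5000, Δy=0.0000; L_1 = √(Δx²+Δy²) = 6.5000
cable 2: Δx=-6.5000, Δy=-2.5000; L_2 = √(Δx²+Δy²) = 6.9642
cable 3: Δx=-1.5000, Δy=2.5000; L_3 = √(Δx²+Δy²) = 2.9155

(6.5000, 6.9642, 2.9155)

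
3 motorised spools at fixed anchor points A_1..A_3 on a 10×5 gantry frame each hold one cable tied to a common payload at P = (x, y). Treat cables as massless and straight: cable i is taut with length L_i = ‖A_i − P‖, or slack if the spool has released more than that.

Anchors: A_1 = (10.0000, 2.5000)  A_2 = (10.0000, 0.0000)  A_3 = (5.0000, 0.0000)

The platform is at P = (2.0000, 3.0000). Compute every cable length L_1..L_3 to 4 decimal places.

(8.0156, 8.5440, 4.2426)

L_1 = √((10.0000−2.0000)² + (2.5000−3.0000)²) = 8.0156
L_2 = √((10.0000−2.0000)² + (0.0000−3.0000)²) = 8.5440
L_3 = √((5.0000−2.0000)² + (0.0000−3.0000)²) = 4.2426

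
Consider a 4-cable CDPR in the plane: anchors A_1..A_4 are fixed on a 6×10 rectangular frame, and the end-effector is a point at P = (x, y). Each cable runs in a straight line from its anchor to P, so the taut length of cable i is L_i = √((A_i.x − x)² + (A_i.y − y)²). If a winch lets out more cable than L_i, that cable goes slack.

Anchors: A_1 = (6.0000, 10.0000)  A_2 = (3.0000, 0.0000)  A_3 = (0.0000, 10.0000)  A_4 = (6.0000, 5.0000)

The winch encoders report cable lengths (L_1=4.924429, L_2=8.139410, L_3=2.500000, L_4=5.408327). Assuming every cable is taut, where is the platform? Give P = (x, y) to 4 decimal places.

(1.5000, 8.0000)

circle eqns → linear via eq_j − eq_1; set k_j = A_j·A_j − L_j²
k_1 = 36.0000+100.0000−24.2500 = 111.7500
6.0000·x + 20.0000·y = k_1−k_2 = 169.0000
12.0000·x + 0.0000·y = k_1−k_3 = 18.0000
0.0000·x + 10.0000·y = k_1−k_4 = 80.0000
solve first two rows → x=1.5000, y=8.0000
check cable 4: ‖A_4−P‖² = 29.2500 ≈ L_4² = 29.2500 ✓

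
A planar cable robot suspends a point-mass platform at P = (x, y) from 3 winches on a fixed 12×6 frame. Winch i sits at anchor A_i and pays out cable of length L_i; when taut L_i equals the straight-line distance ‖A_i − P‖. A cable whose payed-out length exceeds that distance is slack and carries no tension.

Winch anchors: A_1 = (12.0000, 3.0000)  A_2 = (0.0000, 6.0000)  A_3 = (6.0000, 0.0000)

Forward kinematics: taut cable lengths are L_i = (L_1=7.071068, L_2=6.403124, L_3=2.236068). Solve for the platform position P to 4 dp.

(5.0000, 2.0000)

circle eqns → linear via eq_j − eq_1; set c_j = A_j·A_j − L_j²
c_1 = 144.0000+9.0000−50.0000 = 103.0000
24.0000·x − 6.0000·y = c_1−c_2 = 108.0000
12.0000·x + 6.0000·y = c_1−c_3 = 72.0000
solve first two rows → x=5.0000, y=2.0000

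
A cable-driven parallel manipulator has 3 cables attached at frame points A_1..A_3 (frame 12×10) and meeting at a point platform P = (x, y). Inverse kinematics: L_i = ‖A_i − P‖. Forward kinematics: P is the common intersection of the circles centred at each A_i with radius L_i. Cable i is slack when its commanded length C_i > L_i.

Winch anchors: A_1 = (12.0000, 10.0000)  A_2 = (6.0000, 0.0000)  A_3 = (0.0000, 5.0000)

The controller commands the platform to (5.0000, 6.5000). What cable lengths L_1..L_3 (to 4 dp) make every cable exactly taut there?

(7.8262, 6.5765, 5.2202)

cable 1: Δx=7.0000, Δy=3.5000; L_1 = √(Δx²+Δy²) = 7.8262
cable 2: Δx=1.0000, Δy=-6.5000; L_2 = √(Δx²+Δy²) = 6.5765
cable 3: Δx=-5.0000, Δy=-1.5000; L_3 = √(Δx²+Δy²) = 5.2202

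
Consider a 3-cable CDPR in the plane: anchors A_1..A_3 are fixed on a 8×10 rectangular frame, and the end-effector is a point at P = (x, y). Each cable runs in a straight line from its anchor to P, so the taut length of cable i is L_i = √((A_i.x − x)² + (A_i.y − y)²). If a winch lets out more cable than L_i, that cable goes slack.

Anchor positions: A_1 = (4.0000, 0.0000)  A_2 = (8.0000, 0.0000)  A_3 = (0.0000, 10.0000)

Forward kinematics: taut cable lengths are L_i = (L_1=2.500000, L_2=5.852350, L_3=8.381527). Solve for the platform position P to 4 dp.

circle eqns → linear via eq_j − eq_1; set c_j = A_j·A_j − L_j²
c_1 = 16.0000+0.0000−6.2500 = 9.7500
-8.0000·x + 0.0000·y = c_1−c_2 = -20.0000
8.0000·x − 20.0000·y = c_1−c_3 = -20.0000
solve first two rows → x=2.5000, y=2.0000

(2.5000, 2.0000)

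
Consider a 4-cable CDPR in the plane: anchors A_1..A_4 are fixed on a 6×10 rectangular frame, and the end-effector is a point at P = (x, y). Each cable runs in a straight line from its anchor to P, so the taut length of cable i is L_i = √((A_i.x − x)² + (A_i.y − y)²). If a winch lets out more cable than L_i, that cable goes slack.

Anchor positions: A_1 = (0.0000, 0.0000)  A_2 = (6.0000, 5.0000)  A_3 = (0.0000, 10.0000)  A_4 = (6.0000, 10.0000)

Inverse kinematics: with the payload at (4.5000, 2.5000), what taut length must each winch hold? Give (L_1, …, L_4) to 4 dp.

L_1: Δ = A_1−P = (-4.5000, -2.5000) → ‖Δ‖ = √26.5000 = 5.1478
L_2: Δ = A_2−P = (1.5000, 2.5000) → ‖Δ‖ = √8.5000 = 2.9155
L_3: Δ = A_3−P = (-4.5000, 7.5000) → ‖Δ‖ = √76.5000 = 8.7464
L_4: Δ = A_4−P = (1.5000, 7.5000) → ‖Δ‖ = √58.5000 = 7.6485

(5.1478, 2.9155, 8.7464, 7.6485)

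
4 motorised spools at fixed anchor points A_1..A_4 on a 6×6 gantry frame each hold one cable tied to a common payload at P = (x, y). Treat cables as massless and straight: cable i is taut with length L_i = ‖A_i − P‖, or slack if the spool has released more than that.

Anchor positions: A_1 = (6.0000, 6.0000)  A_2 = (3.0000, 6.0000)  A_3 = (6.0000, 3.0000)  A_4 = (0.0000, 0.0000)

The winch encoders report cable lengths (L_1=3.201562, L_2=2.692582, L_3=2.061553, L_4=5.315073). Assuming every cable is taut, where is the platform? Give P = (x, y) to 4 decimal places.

expand ‖A_i−P‖²=L_i² and subtract eq 1 (c_i ≔ ‖A_i‖²−L_i²)
c_1 = 36.0000+36.0000−10.2500 = 61.7500
eq1−eq2 → [6.0000  0.0000]·P = 24.0000
eq1−eq3 → [0.0000  6.0000]·P = 21.0000
eq1−eq4 → [12.0000  12.0000]·P = 90.0000
2×2 solve → P = (4.0000, 3.5000)
check cable 4: ‖A_4−P‖² = 28.2500 ≈ L_4² = 28.2500 ✓

(4.0000, 3.5000)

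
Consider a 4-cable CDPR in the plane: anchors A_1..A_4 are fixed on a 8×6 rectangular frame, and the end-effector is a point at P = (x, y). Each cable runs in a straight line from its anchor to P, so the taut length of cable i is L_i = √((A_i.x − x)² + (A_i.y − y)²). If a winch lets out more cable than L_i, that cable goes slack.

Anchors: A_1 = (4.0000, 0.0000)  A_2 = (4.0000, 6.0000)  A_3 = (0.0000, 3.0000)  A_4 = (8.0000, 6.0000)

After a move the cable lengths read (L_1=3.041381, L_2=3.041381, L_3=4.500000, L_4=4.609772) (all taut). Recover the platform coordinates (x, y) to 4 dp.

circle eqns → linear via eq_j − eq_1; set c_j = A_j·A_j − L_j²
c_1 = 16.0000+0.0000−9.2500 = 6.7500
0.0000·x − 12.0000·y = c_1−c_2 = -36.0000
8.0000·x − 6.0000·y = c_1−c_3 = 18.0000
-8.0000·x − 12.0000·y = c_1−c_4 = -72.0000
solve first two rows → x=4.5000, y=3.0000
check cable 4: ‖A_4−P‖² = 21.2500 ≈ L_4² = 21.2500 ✓

(4.5000, 3.0000)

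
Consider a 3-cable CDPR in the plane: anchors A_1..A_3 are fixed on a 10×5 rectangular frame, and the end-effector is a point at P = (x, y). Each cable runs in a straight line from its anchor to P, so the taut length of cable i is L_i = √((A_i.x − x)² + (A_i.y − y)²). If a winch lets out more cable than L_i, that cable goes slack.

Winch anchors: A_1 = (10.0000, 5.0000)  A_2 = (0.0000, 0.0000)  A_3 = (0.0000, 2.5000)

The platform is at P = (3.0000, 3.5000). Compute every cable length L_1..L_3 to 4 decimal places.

(7.1589, 4.6098, 3.1623)

L_1 = √((10.0000−3.0000)² + (5.0000−3.5000)²) = 7.1589
L_2 = √((0.0000−3.0000)² + (0.0000−3.5000)²) = 4.6098
L_3 = √((0.0000−3.0000)² + (2.5000−3.5000)²) = 3.1623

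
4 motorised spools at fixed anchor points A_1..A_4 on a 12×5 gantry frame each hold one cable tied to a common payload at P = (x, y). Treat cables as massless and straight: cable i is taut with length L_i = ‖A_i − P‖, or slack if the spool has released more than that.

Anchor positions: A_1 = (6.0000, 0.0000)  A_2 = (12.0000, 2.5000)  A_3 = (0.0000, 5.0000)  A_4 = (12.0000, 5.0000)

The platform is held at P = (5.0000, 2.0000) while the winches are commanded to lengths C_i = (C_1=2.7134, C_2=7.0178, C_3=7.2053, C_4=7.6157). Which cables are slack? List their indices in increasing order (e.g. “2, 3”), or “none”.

1, 3

i=1: geometric 2.2361 vs commanded 2.7134 ⇒ slack
i=2: geometric 7.0178 vs commanded 7.0178 ⇒ taut
i=3: geometric 5.8310 vs commanded 7.2053 ⇒ slack
i=4: geometric 7.6158 vs commanded 7.6157 ⇒ taut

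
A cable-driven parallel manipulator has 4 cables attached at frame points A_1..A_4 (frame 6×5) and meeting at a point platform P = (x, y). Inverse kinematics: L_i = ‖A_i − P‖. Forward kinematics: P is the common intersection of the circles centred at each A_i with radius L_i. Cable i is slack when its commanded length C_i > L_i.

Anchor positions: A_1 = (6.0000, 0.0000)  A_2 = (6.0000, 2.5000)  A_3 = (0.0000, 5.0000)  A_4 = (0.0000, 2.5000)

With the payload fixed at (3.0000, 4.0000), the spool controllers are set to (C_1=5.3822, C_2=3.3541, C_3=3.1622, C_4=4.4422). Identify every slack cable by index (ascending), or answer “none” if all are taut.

1, 4

cable 1: L_1 = ‖A_1−P‖ = 5.0000;  C_1 = 5.3822 → slack
cable 2: L_2 = ‖A_2−P‖ = 3.3541;  C_2 = 3.3541 → taut
cable 3: L_3 = ‖A_3−P‖ = 3.1623;  C_3 = 3.1622 → taut
cable 4: L_4 = ‖A_4−P‖ = 3.3541;  C_4 = 4.4422 → slack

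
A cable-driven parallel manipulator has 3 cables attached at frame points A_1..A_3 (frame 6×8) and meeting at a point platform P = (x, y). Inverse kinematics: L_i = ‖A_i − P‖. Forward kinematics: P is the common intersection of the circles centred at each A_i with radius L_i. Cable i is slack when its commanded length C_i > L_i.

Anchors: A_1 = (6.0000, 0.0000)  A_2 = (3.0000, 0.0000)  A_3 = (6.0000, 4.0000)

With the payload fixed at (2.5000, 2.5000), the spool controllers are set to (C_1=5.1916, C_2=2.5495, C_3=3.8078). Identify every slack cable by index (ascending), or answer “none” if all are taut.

i=1: geometric 4.3012 vs commanded 5.1916 ⇒ slack
i=2: geometric 2.5495 vs commanded 2.5495 ⇒ taut
i=3: geometric 3.8079 vs commanded 3.8078 ⇒ taut

1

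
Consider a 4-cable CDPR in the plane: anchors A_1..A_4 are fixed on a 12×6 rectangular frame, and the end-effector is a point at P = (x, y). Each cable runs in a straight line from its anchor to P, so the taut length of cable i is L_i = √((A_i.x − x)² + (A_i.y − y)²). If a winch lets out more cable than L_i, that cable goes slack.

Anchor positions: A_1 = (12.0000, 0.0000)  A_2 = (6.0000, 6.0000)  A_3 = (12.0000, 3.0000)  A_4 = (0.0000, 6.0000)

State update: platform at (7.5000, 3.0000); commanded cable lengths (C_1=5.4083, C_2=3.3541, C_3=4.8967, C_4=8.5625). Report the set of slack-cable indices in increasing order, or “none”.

i=1: geometric 5.4083 vs commanded 5.4083 ⇒ taut
i=2: geometric 3.3541 vs commanded 3.3541 ⇒ taut
i=3: geometric 4.5000 vs commanded 4.8967 ⇒ slack
i=4: geometric 8.0777 vs commanded 8.5625 ⇒ slack

3, 4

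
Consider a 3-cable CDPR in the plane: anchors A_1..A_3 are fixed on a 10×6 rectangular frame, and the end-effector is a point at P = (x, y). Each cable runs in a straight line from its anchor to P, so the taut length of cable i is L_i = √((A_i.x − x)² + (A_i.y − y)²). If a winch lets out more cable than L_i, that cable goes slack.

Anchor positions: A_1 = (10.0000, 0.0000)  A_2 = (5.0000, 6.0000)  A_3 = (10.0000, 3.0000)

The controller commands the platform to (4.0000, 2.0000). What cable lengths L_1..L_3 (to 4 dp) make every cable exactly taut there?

(6.3246, 4.1231, 6.0828)

cable 1: Δx=6.0000, Δy=-2.0000; L_1 = √(Δx²+Δy²) = 6.3246
cable 2: Δx=1.0000, Δy=4.0000; L_2 = √(Δx²+Δy²) = 4.1231
cable 3: Δx=6.0000, Δy=1.0000; L_3 = √(Δx²+Δy²) = 6.0828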